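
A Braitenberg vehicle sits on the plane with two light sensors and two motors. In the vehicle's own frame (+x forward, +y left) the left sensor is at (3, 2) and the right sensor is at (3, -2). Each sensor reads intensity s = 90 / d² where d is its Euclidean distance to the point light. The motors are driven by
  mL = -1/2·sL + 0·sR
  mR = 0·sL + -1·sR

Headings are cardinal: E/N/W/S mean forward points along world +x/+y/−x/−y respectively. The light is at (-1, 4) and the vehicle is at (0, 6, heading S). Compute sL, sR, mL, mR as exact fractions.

left sensor world pos  = (2, 3); dL² = 10
right sensor world pos = (-2, 3); dR² = 2
sL = 90/10 = 9
sR = 90/2 = 45
mL = -1/2·sL + 0·sR = -9/2
mR = 0·sL + -1·sR = -45

9 45 -9/2 -45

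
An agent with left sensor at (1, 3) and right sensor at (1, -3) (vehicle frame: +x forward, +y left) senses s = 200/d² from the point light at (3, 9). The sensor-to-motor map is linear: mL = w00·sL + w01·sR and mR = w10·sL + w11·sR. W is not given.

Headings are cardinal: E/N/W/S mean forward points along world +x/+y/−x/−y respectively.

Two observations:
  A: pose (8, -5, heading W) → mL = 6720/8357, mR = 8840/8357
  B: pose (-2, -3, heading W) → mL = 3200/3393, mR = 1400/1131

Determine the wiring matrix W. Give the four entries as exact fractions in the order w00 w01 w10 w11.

obs A: pose=(8,-5,W) → sL=40/61, sR=200/137, mL=6720/8357, mR=8840/8357
obs B: pose=(-2,-3,W) → sL=200/261, sR=200/117, mL=3200/3393, mR=1400/1131
sensor matrix S = [[40/61, 200/137], [200/261, 200/117]]; det S = 64000/28355301
solve [mL_A; mL_B] = S·[w00; w01] and [mR_A; mR_B] = S·[w10; w11]:
  w00 = -1, w01 = 1, w10 = 1/2, w11 = 1/2

-1 1 1/2 1/2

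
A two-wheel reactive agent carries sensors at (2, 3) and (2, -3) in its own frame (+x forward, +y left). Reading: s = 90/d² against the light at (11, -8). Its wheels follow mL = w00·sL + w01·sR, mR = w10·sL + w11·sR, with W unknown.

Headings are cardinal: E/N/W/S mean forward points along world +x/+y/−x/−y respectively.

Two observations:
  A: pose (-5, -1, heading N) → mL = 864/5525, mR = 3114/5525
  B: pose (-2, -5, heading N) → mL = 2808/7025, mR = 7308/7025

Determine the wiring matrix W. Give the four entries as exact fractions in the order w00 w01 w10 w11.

-1 1 1 1

obs A: pose=(-5,-1,N) → sL=45/221, sR=9/25, mL=864/5525, mR=3114/5525
obs B: pose=(-2,-5,N) → sL=90/281, sR=18/25, mL=2808/7025, mR=7308/7025
sensor matrix S = [[45/221, 9/25], [90/281, 18/25]]; det S = 1944/62101
solve [mL_A; mL_B] = S·[w00; w01] and [mR_A; mR_B] = S·[w10; w11]:
  w00 = -1, w01 = 1, w10 = 1, w11 = 1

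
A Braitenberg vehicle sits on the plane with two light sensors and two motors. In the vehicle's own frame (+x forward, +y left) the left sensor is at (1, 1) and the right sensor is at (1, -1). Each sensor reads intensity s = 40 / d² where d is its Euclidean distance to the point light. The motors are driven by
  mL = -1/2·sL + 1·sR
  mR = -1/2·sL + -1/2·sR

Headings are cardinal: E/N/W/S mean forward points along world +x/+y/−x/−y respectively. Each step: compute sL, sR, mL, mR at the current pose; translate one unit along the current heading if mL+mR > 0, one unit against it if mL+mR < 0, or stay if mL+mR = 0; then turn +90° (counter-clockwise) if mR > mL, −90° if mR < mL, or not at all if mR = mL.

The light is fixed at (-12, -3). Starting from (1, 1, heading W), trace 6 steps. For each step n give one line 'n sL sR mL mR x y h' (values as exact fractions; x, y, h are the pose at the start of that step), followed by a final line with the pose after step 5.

n=0: pose=(1,1,W); sL=40/153, sR=40/169; mL=2740/25857, mR=-6440/25857; mL+mR=-3700/25857 → advance -1; mR−mL=-60/169 → turn -1·90°
n=1: pose=(2,1,N); sL=20/97, sR=4/25; mL=138/2425, mR=-444/2425; mL+mR=-306/2425 → advance -1; mR−mL=-6/25 → turn -1·90°
n=2: pose=(2,0,E); sL=40/241, sR=40/229; mL=5060/55189, mR=-9400/55189; mL+mR=-4340/55189 → advance -1; mR−mL=-60/229 → turn -1·90°
n=3: pose=(1,0,S); sL=1/5, sR=10/37; mL=63/370, mR=-87/370; mL+mR=-12/185 → advance -1; mR−mL=-15/37 → turn -1·90°
n=4: pose=(1,1,W); sL=40/153, sR=40/169; mL=2740/25857, mR=-6440/25857; mL+mR=-3700/25857 → advance -1; mR−mL=-60/169 → turn -1·90°
n=5: pose=(2,1,N); sL=20/97, sR=4/25; mL=138/2425, mR=-444/2425; mL+mR=-306/2425 → advance -1; mR−mL=-6/25 → turn -1·90°

0 40/153 40/169 2740/25857 -6440/25857 1 1 W
1 20/97 4/25 138/2425 -444/2425 2 1 N
2 40/241 40/229 5060/55189 -9400/55189 2 0 E
3 1/5 10/37 63/370 -87/370 1 0 S
4 40/153 40/169 2740/25857 -6440/25857 1 1 W
5 20/97 4/25 138/2425 -444/2425 2 1 N
final 2 0 E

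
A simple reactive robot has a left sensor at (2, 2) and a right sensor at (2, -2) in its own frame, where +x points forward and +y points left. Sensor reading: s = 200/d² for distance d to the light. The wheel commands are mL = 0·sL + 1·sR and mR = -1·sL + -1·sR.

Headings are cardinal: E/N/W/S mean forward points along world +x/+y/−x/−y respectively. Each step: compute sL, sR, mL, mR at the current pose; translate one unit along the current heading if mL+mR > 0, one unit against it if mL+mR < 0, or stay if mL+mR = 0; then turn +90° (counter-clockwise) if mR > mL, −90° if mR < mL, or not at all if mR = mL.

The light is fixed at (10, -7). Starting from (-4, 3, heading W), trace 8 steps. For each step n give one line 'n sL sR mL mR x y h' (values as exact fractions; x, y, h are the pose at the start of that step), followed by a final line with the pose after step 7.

n=0: pose=(-4,3,W); sL=5/8, sR=1/2; mL=1/2, mR=-9/8; mL+mR=-5/8 → advance -1; mR−mL=-13/8 → turn -1·90°
n=1: pose=(-3,3,N); sL=200/369, sR=40/53; mL=40/53, mR=-25360/19557; mL+mR=-200/369 → advance -1; mR−mL=-40120/19557 → turn -1·90°
n=2: pose=(-3,2,E); sL=100/121, sR=20/17; mL=20/17, mR=-4120/2057; mL+mR=-100/121 → advance -1; mR−mL=-6540/2057 → turn -1·90°
n=3: pose=(-4,2,S); sL=200/193, sR=40/61; mL=40/61, mR=-19920/11773; mL+mR=-200/193 → advance -1; mR−mL=-27640/11773 → turn -1·90°
n=4: pose=(-4,3,W); sL=5/8, sR=1/2; mL=1/2, mR=-9/8; mL+mR=-5/8 → advance -1; mR−mL=-13/8 → turn -1·90°
n=5: pose=(-3,3,N); sL=200/369, sR=40/53; mL=40/53, mR=-25360/19557; mL+mR=-200/369 → advance -1; mR−mL=-40120/19557 → turn -1·90°
n=6: pose=(-3,2,E); sL=100/121, sR=20/17; mL=20/17, mR=-4120/2057; mL+mR=-100/121 → advance -1; mR−mL=-6540/2057 → turn -1·90°
n=7: pose=(-4,2,S); sL=200/193, sR=40/61; mL=40/61, mR=-19920/11773; mL+mR=-200/193 → advance -1; mR−mL=-27640/11773 → turn -1·90°

0 5/8 1/2 1/2 -9/8 -4 3 W
1 200/369 40/53 40/53 -25360/19557 -3 3 N
2 100/121 20/17 20/17 -4120/2057 -3 2 E
3 200/193 40/61 40/61 -19920/11773 -4 2 S
4 5/8 1/2 1/2 -9/8 -4 3 W
5 200/369 40/53 40/53 -25360/19557 -3 3 N
6 100/121 20/17 20/17 -4120/2057 -3 2 E
7 200/193 40/61 40/61 -19920/11773 -4 2 S
final -4 3 W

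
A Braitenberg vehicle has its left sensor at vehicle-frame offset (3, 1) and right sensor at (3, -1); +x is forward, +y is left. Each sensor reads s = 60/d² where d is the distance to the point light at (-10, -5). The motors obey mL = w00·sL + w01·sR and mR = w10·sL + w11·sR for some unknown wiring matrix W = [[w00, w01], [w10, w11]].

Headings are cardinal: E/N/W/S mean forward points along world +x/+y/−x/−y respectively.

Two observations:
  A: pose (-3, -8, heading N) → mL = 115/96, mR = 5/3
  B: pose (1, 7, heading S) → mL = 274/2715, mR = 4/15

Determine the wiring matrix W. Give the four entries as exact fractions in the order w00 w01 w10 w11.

1 -1/2 1 0

obs A: pose=(-3,-8,N) → sL=5/3, sR=15/16, mL=115/96, mR=5/3
obs B: pose=(1,7,S) → sL=4/15, sR=60/181, mL=274/2715, mR=4/15
sensor matrix S = [[5/3, 15/16], [4/15, 60/181]]; det S = 219/724
solve [mL_A; mL_B] = S·[w00; w01] and [mR_A; mR_B] = S·[w10; w11]:
  w00 = 1, w01 = -1/2, w10 = 1, w11 = 0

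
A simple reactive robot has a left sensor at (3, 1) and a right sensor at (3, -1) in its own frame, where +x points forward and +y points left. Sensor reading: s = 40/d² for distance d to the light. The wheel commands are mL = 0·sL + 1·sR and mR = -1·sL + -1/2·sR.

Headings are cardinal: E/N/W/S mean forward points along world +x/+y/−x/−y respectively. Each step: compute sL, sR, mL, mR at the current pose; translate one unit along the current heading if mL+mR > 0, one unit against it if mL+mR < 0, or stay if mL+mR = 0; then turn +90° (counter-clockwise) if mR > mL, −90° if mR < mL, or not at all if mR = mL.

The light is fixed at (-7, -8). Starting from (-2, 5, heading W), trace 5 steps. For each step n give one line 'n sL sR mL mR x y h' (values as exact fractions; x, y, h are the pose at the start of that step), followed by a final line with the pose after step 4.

n=0: pose=(-2,5,W); sL=10/37, sR=1/5; mL=1/5, mR=-137/370; mL+mR=-63/370 → advance -1; mR−mL=-211/370 → turn -1·90°
n=1: pose=(-1,5,N); sL=40/281, sR=8/61; mL=8/61, mR=-3564/17141; mL+mR=-1316/17141 → advance -1; mR−mL=-5812/17141 → turn -1·90°
n=2: pose=(-1,4,E); sL=4/25, sR=20/101; mL=20/101, mR=-654/2525; mL+mR=-154/2525 → advance -1; mR−mL=-1154/2525 → turn -1·90°
n=3: pose=(-2,4,S); sL=40/117, sR=40/97; mL=40/97, mR=-6220/11349; mL+mR=-1540/11349 → advance -1; mR−mL=-10900/11349 → turn -1·90°
n=4: pose=(-2,5,W); sL=10/37, sR=1/5; mL=1/5, mR=-137/370; mL+mR=-63/370 → advance -1; mR−mL=-211/370 → turn -1·90°

0 10/37 1/5 1/5 -137/370 -2 5 W
1 40/281 8/61 8/61 -3564/17141 -1 5 N
2 4/25 20/101 20/101 -654/2525 -1 4 E
3 40/117 40/97 40/97 -6220/11349 -2 4 S
4 10/37 1/5 1/5 -137/370 -2 5 W
final -1 5 N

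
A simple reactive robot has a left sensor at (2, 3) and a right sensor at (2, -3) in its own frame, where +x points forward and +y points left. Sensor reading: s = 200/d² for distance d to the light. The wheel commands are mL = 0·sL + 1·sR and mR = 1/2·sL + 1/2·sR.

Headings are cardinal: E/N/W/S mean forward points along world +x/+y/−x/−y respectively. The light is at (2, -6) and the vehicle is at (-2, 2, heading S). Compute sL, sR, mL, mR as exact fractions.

left sensor world pos  = (1, 0); dL² = 37
right sensor world pos = (-5, 0); dR² = 85
sL = 200/37 = 200/37
sR = 200/85 = 40/17
mL = 0·sL + 1·sR = 40/17
mR = 1/2·sL + 1/2·sR = 2440/629

200/37 40/17 40/17 2440/629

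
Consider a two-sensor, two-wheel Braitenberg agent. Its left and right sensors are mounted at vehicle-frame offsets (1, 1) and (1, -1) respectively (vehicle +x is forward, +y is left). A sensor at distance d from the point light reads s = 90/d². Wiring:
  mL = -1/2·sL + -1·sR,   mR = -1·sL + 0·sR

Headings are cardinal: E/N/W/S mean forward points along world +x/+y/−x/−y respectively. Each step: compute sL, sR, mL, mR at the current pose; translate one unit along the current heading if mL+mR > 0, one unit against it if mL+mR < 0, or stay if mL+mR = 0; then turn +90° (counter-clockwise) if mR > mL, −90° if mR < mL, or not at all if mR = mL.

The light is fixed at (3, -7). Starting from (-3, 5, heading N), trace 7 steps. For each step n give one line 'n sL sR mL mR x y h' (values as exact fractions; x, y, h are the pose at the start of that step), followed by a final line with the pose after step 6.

0 45/109 45/97 -14175/21146 -45/109 -3 5 N
1 90/149 90/193 -22095/28757 -90/149 -3 4 W
2 45/58 45/68 -1035/986 -45/58 -2 4 S
3 18/37 90/137 -4563/5069 -18/37 -2 5 E
4 45/109 45/97 -14175/21146 -45/109 -3 5 N
5 90/149 90/193 -22095/28757 -90/149 -3 4 W
6 45/58 45/68 -1035/986 -45/58 -2 4 S
final -2 5 E

n=0: pose=(-3,5,N); sL=45/109, sR=45/97; mL=-14175/21146, mR=-45/109; mL+mR=-22905/21146 → advance -1; mR−mL=5445/21146 → turn +1·90°
n=1: pose=(-3,4,W); sL=90/149, sR=90/193; mL=-22095/28757, mR=-90/149; mL+mR=-39465/28757 → advance -1; mR−mL=4725/28757 → turn +1·90°
n=2: pose=(-2,4,S); sL=45/58, sR=45/68; mL=-1035/986, mR=-45/58; mL+mR=-900/493 → advance -1; mR−mL=135/493 → turn +1·90°
n=3: pose=(-2,5,E); sL=18/37, sR=90/137; mL=-4563/5069, mR=-18/37; mL+mR=-7029/5069 → advance -1; mR−mL=2097/5069 → turn +1·90°
n=4: pose=(-3,5,N); sL=45/109, sR=45/97; mL=-14175/21146, mR=-45/109; mL+mR=-22905/21146 → advance -1; mR−mL=5445/21146 → turn +1·90°
n=5: pose=(-3,4,W); sL=90/149, sR=90/193; mL=-22095/28757, mR=-90/149; mL+mR=-39465/28757 → advance -1; mR−mL=4725/28757 → turn +1·90°
n=6: pose=(-2,4,S); sL=45/58, sR=45/68; mL=-1035/986, mR=-45/58; mL+mR=-900/493 → advance -1; mR−mL=135/493 → turn +1·90°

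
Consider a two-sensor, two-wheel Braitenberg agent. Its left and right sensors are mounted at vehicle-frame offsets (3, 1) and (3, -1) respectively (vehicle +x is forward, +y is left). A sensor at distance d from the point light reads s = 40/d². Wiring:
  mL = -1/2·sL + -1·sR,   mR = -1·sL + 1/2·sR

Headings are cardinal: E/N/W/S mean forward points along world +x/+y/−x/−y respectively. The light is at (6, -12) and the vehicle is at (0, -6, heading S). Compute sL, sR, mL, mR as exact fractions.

left sensor world pos  = (1, -9); dL² = 34
right sensor world pos = (-1, -9); dR² = 58
sL = 40/34 = 20/17
sR = 40/58 = 20/29
mL = -1/2·sL + -1·sR = -630/493
mR = -1·sL + 1/2·sR = -410/493

20/17 20/29 -630/493 -410/493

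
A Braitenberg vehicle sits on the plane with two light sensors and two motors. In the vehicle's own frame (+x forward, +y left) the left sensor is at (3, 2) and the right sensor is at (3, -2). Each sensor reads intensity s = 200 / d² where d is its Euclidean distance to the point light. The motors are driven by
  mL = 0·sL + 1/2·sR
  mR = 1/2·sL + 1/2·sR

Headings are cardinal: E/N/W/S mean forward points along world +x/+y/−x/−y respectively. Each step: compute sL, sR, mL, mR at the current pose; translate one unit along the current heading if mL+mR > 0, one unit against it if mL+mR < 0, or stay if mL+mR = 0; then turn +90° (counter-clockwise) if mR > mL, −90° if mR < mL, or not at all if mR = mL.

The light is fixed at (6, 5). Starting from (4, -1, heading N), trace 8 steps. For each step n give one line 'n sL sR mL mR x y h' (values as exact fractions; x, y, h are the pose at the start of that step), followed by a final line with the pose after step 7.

0 8 200/9 100/9 136/9 4 -1 N
1 100/37 100/17 50/17 2700/629 4 0 W
2 40/13 200/89 100/89 3080/1157 3 0 S
3 25/2 25/8 25/16 125/16 3 -1 E
4 8 200/9 100/9 136/9 4 -1 N
5 100/37 100/17 50/17 2700/629 4 0 W
6 40/13 200/89 100/89 3080/1157 3 0 S
7 25/2 25/8 25/16 125/16 3 -1 E
final 4 -1 N

n=0: pose=(4,-1,N); sL=8, sR=200/9; mL=100/9, mR=136/9; mL+mR=236/9 → advance +1; mR−mL=4 → turn +1·90°
n=1: pose=(4,0,W); sL=100/37, sR=100/17; mL=50/17, mR=2700/629; mL+mR=4550/629 → advance +1; mR−mL=50/37 → turn +1·90°
n=2: pose=(3,0,S); sL=40/13, sR=200/89; mL=100/89, mR=3080/1157; mL+mR=4380/1157 → advance +1; mR−mL=20/13 → turn +1·90°
n=3: pose=(3,-1,E); sL=25/2, sR=25/8; mL=25/16, mR=125/16; mL+mR=75/8 → advance +1; mR−mL=25/4 → turn +1·90°
n=4: pose=(4,-1,N); sL=8, sR=200/9; mL=100/9, mR=136/9; mL+mR=236/9 → advance +1; mR−mL=4 → turn +1·90°
n=5: pose=(4,0,W); sL=100/37, sR=100/17; mL=50/17, mR=2700/629; mL+mR=4550/629 → advance +1; mR−mL=50/37 → turn +1·90°
n=6: pose=(3,0,S); sL=40/13, sR=200/89; mL=100/89, mR=3080/1157; mL+mR=4380/1157 → advance +1; mR−mL=20/13 → turn +1·90°
n=7: pose=(3,-1,E); sL=25/2, sR=25/8; mL=25/16, mR=125/16; mL+mR=75/8 → advance +1; mR−mL=25/4 → turn +1·90°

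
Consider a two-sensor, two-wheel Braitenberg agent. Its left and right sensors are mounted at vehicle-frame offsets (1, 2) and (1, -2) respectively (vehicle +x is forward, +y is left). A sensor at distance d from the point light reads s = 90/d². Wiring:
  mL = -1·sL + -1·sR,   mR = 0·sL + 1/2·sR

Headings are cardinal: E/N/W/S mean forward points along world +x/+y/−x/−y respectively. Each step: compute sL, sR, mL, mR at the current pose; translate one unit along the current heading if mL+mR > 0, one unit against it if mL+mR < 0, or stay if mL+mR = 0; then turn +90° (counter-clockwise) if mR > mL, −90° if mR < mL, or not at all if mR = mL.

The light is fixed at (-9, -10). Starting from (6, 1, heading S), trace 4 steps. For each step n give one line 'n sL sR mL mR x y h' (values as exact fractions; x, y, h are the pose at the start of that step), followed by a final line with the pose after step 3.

n=0: pose=(6,1,S); sL=90/389, sR=90/269; mL=-59220/104641, mR=45/269; mL+mR=-41715/104641 → advance -1; mR−mL=76725/104641 → turn +1·90°
n=1: pose=(6,2,E); sL=45/226, sR=45/178; mL=-4545/10057, mR=45/356; mL+mR=-13095/40228 → advance -1; mR−mL=23265/40228 → turn +1·90°
n=2: pose=(5,2,N); sL=90/313, sR=18/85; mL=-13284/26605, mR=9/85; mL+mR=-10467/26605 → advance -1; mR−mL=16101/26605 → turn +1·90°
n=3: pose=(5,1,W); sL=9/25, sR=45/169; mL=-2646/4225, mR=45/338; mL+mR=-4167/8450 → advance -1; mR−mL=6417/8450 → turn +1·90°

0 90/389 90/269 -59220/104641 45/269 6 1 S
1 45/226 45/178 -4545/10057 45/356 6 2 E
2 90/313 18/85 -13284/26605 9/85 5 2 N
3 9/25 45/169 -2646/4225 45/338 5 1 W
final 6 1 S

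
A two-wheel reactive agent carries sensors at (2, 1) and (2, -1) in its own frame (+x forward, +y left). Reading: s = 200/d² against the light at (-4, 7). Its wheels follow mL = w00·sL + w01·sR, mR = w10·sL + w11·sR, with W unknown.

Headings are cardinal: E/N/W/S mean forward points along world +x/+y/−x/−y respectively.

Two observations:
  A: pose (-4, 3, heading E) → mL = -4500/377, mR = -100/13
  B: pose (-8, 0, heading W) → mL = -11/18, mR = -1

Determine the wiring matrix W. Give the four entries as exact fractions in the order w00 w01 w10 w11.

-1 1/2 -1/2 0

obs A: pose=(-4,3,E) → sL=200/13, sR=200/29, mL=-4500/377, mR=-100/13
obs B: pose=(-8,0,W) → sL=2, sR=25/9, mL=-11/18, mR=-1
sensor matrix S = [[200/13, 200/29], [2, 25/9]]; det S = 98200/3393
solve [mL_A; mL_B] = S·[w00; w01] and [mR_A; mR_B] = S·[w10; w11]:
  w00 = -1, w01 = 1/2, w10 = -1/2, w11 = 0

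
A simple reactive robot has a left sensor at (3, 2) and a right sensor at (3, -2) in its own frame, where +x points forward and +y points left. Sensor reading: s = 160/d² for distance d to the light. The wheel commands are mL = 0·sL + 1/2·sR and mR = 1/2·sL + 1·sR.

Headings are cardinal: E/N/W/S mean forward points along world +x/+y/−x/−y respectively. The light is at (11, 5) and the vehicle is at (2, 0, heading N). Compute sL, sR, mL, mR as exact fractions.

32/25 160/53 80/53 4848/1325

left sensor world pos  = (0, 3); dL² = 125
right sensor world pos = (4, 3); dR² = 53
sL = 160/125 = 32/25
sR = 160/53 = 160/53
mL = 0·sL + 1/2·sR = 80/53
mR = 1/2·sL + 1·sR = 4848/1325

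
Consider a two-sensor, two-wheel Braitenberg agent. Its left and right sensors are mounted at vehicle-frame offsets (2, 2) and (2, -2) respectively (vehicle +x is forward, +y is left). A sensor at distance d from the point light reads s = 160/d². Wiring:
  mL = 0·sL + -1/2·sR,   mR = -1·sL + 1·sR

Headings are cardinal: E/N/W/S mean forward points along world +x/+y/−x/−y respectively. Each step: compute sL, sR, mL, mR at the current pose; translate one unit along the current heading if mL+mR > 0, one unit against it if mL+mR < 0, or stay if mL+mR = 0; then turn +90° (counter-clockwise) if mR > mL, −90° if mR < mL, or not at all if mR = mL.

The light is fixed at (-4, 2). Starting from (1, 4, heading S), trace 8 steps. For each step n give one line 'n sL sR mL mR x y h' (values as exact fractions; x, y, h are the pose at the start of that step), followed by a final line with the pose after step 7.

n=0: pose=(1,4,S); sL=160/49, sR=160/9; mL=-80/9, mR=6400/441; mL+mR=2480/441 → advance +1; mR−mL=3440/147 → turn +1·90°
n=1: pose=(1,3,E); sL=80/29, sR=16/5; mL=-8/5, mR=64/145; mL+mR=-168/145 → advance -1; mR−mL=296/145 → turn +1·90°
n=2: pose=(0,3,N); sL=160/13, sR=32/9; mL=-16/9, mR=-1024/117; mL+mR=-1232/117 → advance -1; mR−mL=-272/39 → turn -1·90°
n=3: pose=(0,2,E); sL=4, sR=4; mL=-2, mR=0; mL+mR=-2 → advance -1; mR−mL=2 → turn +1·90°
n=4: pose=(-1,2,N); sL=32, sR=160/29; mL=-80/29, mR=-768/29; mL+mR=-848/29 → advance -1; mR−mL=-688/29 → turn -1·90°
n=5: pose=(-1,1,E); sL=80/13, sR=80/17; mL=-40/17, mR=-320/221; mL+mR=-840/221 → advance -1; mR−mL=200/221 → turn +1·90°
n=6: pose=(-2,1,N); sL=160, sR=160/17; mL=-80/17, mR=-2560/17; mL+mR=-2640/17 → advance -1; mR−mL=-2480/17 → turn -1·90°
n=7: pose=(-2,0,E); sL=10, sR=5; mL=-5/2, mR=-5; mL+mR=-15/2 → advance -1; mR−mL=-5/2 → turn -1·90°

0 160/49 160/9 -80/9 6400/441 1 4 S
1 80/29 16/5 -8/5 64/145 1 3 E
2 160/13 32/9 -16/9 -1024/117 0 3 N
3 4 4 -2 0 0 2 E
4 32 160/29 -80/29 -768/29 -1 2 N
5 80/13 80/17 -40/17 -320/221 -1 1 E
6 160 160/17 -80/17 -2560/17 -2 1 N
7 10 5 -5/2 -5 -2 0 E
final -3 0 S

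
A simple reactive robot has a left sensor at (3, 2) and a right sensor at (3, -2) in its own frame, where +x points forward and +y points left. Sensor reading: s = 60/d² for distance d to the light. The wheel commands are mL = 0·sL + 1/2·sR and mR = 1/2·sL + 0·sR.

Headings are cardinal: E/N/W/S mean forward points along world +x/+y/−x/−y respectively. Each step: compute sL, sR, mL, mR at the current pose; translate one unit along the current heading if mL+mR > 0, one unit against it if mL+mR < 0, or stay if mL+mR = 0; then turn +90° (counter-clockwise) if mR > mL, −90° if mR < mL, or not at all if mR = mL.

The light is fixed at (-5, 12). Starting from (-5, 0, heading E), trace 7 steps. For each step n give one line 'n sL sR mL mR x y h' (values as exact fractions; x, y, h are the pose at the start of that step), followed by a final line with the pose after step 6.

n=0: pose=(-5,0,E); sL=60/109, sR=12/41; mL=6/41, mR=30/109; mL+mR=1884/4469 → advance +1; mR−mL=576/4469 → turn +1·90°
n=1: pose=(-4,0,N); sL=30/41, sR=2/3; mL=1/3, mR=15/41; mL+mR=86/123 → advance +1; mR−mL=4/123 → turn +1·90°
n=2: pose=(-4,1,W); sL=60/173, sR=12/17; mL=6/17, mR=30/173; mL+mR=1548/2941 → advance +1; mR−mL=-528/2941 → turn -1·90°
n=3: pose=(-5,1,N); sL=15/17, sR=15/17; mL=15/34, mR=15/34; mL+mR=15/17 → advance +1; mR−mL=0 → turn +0·90°
n=4: pose=(-5,2,N); sL=60/53, sR=60/53; mL=30/53, mR=30/53; mL+mR=60/53 → advance +1; mR−mL=0 → turn +0·90°
n=5: pose=(-5,3,N); sL=3/2, sR=3/2; mL=3/4, mR=3/4; mL+mR=3/2 → advance +1; mR−mL=0 → turn +0·90°
n=6: pose=(-5,4,N); sL=60/29, sR=60/29; mL=30/29, mR=30/29; mL+mR=60/29 → advance +1; mR−mL=0 → turn +0·90°

0 60/109 12/41 6/41 30/109 -5 0 E
1 30/41 2/3 1/3 15/41 -4 0 N
2 60/173 12/17 6/17 30/173 -4 1 W
3 15/17 15/17 15/34 15/34 -5 1 N
4 60/53 60/53 30/53 30/53 -5 2 N
5 3/2 3/2 3/4 3/4 -5 3 N
6 60/29 60/29 30/29 30/29 -5 4 N
final -5 5 N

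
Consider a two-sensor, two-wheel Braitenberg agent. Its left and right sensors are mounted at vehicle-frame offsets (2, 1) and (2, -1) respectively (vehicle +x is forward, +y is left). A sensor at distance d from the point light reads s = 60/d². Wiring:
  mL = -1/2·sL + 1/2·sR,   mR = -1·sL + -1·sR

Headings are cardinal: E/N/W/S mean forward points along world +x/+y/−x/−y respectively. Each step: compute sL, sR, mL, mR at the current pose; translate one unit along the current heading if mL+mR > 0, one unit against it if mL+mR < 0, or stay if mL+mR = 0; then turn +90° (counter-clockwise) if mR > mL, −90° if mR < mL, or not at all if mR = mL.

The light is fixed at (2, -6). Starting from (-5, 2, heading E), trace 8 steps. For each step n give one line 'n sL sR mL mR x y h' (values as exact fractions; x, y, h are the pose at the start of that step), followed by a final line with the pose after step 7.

n=0: pose=(-5,2,E); sL=30/53, sR=30/37; mL=240/1961, mR=-2700/1961; mL+mR=-2460/1961 → advance -1; mR−mL=-2940/1961 → turn -1·90°
n=1: pose=(-6,2,S); sL=12/17, sR=20/39; mL=-64/663, mR=-808/663; mL+mR=-872/663 → advance -1; mR−mL=-248/221 → turn -1·90°
n=2: pose=(-6,3,W); sL=15/41, sR=3/10; mL=-27/820, mR=-273/410; mL+mR=-573/820 → advance -1; mR−mL=-519/820 → turn -1·90°
n=3: pose=(-5,3,N); sL=12/37, sR=60/157; mL=168/5809, mR=-4104/5809; mL+mR=-3936/5809 → advance -1; mR−mL=-4272/5809 → turn -1·90°
n=4: pose=(-5,2,E); sL=30/53, sR=30/37; mL=240/1961, mR=-2700/1961; mL+mR=-2460/1961 → advance -1; mR−mL=-2940/1961 → turn -1·90°
n=5: pose=(-6,2,S); sL=12/17, sR=20/39; mL=-64/663, mR=-808/663; mL+mR=-872/663 → advance -1; mR−mL=-248/221 → turn -1·90°
n=6: pose=(-6,3,W); sL=15/41, sR=3/10; mL=-27/820, mR=-273/410; mL+mR=-573/820 → advance -1; mR−mL=-519/820 → turn -1·90°
n=7: pose=(-5,3,N); sL=12/37, sR=60/157; mL=168/5809, mR=-4104/5809; mL+mR=-3936/5809 → advance -1; mR−mL=-4272/5809 → turn -1·90°

0 30/53 30/37 240/1961 -2700/1961 -5 2 E
1 12/17 20/39 -64/663 -808/663 -6 2 S
2 15/41 3/10 -27/820 -273/410 -6 3 W
3 12/37 60/157 168/5809 -4104/5809 -5 3 N
4 30/53 30/37 240/1961 -2700/1961 -5 2 E
5 12/17 20/39 -64/663 -808/663 -6 2 S
6 15/41 3/10 -27/820 -273/410 -6 3 W
7 12/37 60/157 168/5809 -4104/5809 -5 3 N
final -5 2 E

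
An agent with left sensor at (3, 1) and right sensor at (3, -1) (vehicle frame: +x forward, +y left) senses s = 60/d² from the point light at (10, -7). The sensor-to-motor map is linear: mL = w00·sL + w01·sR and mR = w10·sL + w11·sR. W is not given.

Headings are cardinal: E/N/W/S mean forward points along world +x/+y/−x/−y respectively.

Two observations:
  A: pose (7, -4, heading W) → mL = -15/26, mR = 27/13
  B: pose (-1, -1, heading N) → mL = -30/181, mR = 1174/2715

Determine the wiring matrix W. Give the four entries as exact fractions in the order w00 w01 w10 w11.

0 -1/2 1 1/2

obs A: pose=(7,-4,W) → sL=3/2, sR=15/13, mL=-15/26, mR=27/13
obs B: pose=(-1,-1,N) → sL=4/15, sR=60/181, mL=-30/181, mR=1174/2715
sensor matrix S = [[3/2, 15/13], [4/15, 60/181]]; det S = 446/2353
solve [mL_A; mL_B] = S·[w00; w01] and [mR_A; mR_B] = S·[w10; w11]:
  w00 = 0, w01 = -1/2, w10 = 1, w11 = 1/2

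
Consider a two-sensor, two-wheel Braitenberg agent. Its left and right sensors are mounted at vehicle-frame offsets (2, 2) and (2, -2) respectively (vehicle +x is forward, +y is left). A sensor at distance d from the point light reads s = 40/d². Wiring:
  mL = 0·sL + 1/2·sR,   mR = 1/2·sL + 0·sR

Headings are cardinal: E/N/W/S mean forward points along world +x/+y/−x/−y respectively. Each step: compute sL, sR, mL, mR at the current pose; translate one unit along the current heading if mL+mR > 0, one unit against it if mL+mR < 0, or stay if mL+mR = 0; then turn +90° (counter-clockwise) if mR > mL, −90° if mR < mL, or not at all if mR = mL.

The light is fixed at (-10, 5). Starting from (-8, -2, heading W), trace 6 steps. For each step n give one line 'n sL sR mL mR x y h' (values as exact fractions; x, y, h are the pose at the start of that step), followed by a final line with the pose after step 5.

0 40/81 8/5 4/5 20/81 -8 -2 W
1 20/13 20/17 10/17 10/13 -9 -2 N
2 8/13 40/17 20/17 4/13 -9 -1 W
3 2 2 1 1 -10 -1 N
4 40/13 40/13 20/13 20/13 -10 0 N
5 5 5 5/2 5/2 -10 1 N
final -10 2 N

n=0: pose=(-8,-2,W); sL=40/81, sR=8/5; mL=4/5, mR=20/81; mL+mR=424/405 → advance +1; mR−mL=-224/405 → turn -1·90°
n=1: pose=(-9,-2,N); sL=20/13, sR=20/17; mL=10/17, mR=10/13; mL+mR=300/221 → advance +1; mR−mL=40/221 → turn +1·90°
n=2: pose=(-9,-1,W); sL=8/13, sR=40/17; mL=20/17, mR=4/13; mL+mR=328/221 → advance +1; mR−mL=-192/221 → turn -1·90°
n=3: pose=(-10,-1,N); sL=2, sR=2; mL=1, mR=1; mL+mR=2 → advance +1; mR−mL=0 → turn +0·90°
n=4: pose=(-10,0,N); sL=40/13, sR=40/13; mL=20/13, mR=20/13; mL+mR=40/13 → advance +1; mR−mL=0 → turn +0·90°
n=5: pose=(-10,1,N); sL=5, sR=5; mL=5/2, mR=5/2; mL+mR=5 → advance +1; mR−mL=0 → turn +0·90°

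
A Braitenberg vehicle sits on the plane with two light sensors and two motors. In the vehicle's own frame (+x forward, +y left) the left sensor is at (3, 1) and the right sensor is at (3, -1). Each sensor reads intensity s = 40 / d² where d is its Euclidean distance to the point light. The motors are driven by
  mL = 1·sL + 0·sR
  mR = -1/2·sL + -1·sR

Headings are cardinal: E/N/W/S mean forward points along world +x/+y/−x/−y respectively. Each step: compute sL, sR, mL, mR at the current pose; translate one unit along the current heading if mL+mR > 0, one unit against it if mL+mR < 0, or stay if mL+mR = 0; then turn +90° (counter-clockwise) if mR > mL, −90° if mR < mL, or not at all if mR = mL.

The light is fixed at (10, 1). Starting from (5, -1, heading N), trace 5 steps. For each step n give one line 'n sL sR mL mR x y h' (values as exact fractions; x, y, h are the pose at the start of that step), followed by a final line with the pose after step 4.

0 40/37 40/17 40/37 -1820/629 5 -1 N
1 5 2 5 -9/2 5 -2 E
2 8/9 40/61 8/9 -604/549 6 -2 S
3 20/29 4/5 20/29 -166/145 6 -1 W
4 40/17 8 40/17 -156/17 7 -1 N
final 7 -2 E

n=0: pose=(5,-1,N); sL=40/37, sR=40/17; mL=40/37, mR=-1820/629; mL+mR=-1140/629 → advance -1; mR−mL=-2500/629 → turn -1·90°
n=1: pose=(5,-2,E); sL=5, sR=2; mL=5, mR=-9/2; mL+mR=1/2 → advance +1; mR−mL=-19/2 → turn -1·90°
n=2: pose=(6,-2,S); sL=8/9, sR=40/61; mL=8/9, mR=-604/549; mL+mR=-116/549 → advance -1; mR−mL=-364/183 → turn -1·90°
n=3: pose=(6,-1,W); sL=20/29, sR=4/5; mL=20/29, mR=-166/145; mL+mR=-66/145 → advance -1; mR−mL=-266/145 → turn -1·90°
n=4: pose=(7,-1,N); sL=40/17, sR=8; mL=40/17, mR=-156/17; mL+mR=-116/17 → advance -1; mR−mL=-196/17 → turn -1·90°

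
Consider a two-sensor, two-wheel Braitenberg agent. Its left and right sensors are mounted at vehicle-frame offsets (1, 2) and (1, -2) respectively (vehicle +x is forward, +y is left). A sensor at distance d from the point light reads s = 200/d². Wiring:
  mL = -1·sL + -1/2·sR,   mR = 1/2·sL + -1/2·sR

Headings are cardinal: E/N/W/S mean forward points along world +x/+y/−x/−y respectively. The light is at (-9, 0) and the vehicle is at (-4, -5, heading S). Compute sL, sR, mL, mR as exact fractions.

left sensor world pos  = (-2, -6); dL² = 85
right sensor world pos = (-6, -6); dR² = 45
sL = 200/85 = 40/17
sR = 200/45 = 40/9
mL = -1·sL + -1/2·sR = -700/153
mR = 1/2·sL + -1/2·sR = -160/153

40/17 40/9 -700/153 -160/153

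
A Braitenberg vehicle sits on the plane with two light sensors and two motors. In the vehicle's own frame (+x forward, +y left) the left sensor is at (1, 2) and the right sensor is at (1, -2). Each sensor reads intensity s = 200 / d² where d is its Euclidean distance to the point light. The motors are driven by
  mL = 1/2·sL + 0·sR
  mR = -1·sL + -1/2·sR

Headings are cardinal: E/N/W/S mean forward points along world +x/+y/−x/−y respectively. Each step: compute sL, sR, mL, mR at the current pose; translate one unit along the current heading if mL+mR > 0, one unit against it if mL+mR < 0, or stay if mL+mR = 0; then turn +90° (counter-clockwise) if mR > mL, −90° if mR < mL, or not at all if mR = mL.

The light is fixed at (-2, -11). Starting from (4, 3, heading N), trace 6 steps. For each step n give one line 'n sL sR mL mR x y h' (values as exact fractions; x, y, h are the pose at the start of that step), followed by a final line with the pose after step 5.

0 200/241 200/289 100/241 -81900/69649 4 3 N
1 100/137 20/17 50/137 -3070/2329 4 2 E
2 200/193 200/153 100/193 -49900/29529 3 2 S
3 5/4 25/34 5/8 -55/34 3 3 W
4 200/241 200/289 100/241 -81900/69649 4 3 N
5 100/137 20/17 50/137 -3070/2329 4 2 E
final 3 2 S

n=0: pose=(4,3,N); sL=200/241, sR=200/289; mL=100/241, mR=-81900/69649; mL+mR=-53000/69649 → advance -1; mR−mL=-110800/69649 → turn -1·90°
n=1: pose=(4,2,E); sL=100/137, sR=20/17; mL=50/137, mR=-3070/2329; mL+mR=-2220/2329 → advance -1; mR−mL=-3920/2329 → turn -1·90°
n=2: pose=(3,2,S); sL=200/193, sR=200/153; mL=100/193, mR=-49900/29529; mL+mR=-34600/29529 → advance -1; mR−mL=-65200/29529 → turn -1·90°
n=3: pose=(3,3,W); sL=5/4, sR=25/34; mL=5/8, mR=-55/34; mL+mR=-135/136 → advance -1; mR−mL=-305/136 → turn -1·90°
n=4: pose=(4,3,N); sL=200/241, sR=200/289; mL=100/241, mR=-81900/69649; mL+mR=-53000/69649 → advance -1; mR−mL=-110800/69649 → turn -1·90°
n=5: pose=(4,2,E); sL=100/137, sR=20/17; mL=50/137, mR=-3070/2329; mL+mR=-2220/2329 → advance -1; mR−mL=-3920/2329 → turn -1·90°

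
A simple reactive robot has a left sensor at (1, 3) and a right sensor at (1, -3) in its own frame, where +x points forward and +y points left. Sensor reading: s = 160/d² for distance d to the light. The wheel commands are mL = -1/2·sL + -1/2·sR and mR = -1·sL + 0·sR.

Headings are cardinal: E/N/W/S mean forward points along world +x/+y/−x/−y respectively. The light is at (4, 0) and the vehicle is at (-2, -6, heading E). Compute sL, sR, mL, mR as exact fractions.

80/17 80/53 -2800/901 -80/17

left sensor world pos  = (-1, -3); dL² = 34
right sensor world pos = (-1, -9); dR² = 106
sL = 160/34 = 80/17
sR = 160/106 = 80/53
mL = -1/2·sL + -1/2·sR = -2800/901
mR = -1·sL + 0·sR = -80/17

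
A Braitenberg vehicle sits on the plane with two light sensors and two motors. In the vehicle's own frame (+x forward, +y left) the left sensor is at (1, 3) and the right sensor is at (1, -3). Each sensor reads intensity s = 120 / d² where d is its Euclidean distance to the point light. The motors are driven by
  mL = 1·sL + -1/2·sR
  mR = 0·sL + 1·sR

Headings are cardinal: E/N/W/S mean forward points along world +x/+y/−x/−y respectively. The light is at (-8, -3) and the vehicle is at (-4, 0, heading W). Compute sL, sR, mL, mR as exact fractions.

left sensor world pos  = (-5, -3); dL² = 9
right sensor world pos = (-5, 3); dR² = 45
sL = 120/9 = 40/3
sR = 120/45 = 8/3
mL = 1·sL + -1/2·sR = 12
mR = 0·sL + 1·sR = 8/3

40/3 8/3 12 8/3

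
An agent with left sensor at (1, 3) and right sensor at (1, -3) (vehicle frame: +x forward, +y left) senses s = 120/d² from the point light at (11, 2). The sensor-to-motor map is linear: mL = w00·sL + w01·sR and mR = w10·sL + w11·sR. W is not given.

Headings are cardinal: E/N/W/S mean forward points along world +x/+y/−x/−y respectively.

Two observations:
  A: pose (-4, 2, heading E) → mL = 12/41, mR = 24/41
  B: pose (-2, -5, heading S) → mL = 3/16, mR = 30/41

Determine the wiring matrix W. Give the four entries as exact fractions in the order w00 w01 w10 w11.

0 1/2 1 0

obs A: pose=(-4,2,E) → sL=24/41, sR=24/41, mL=12/41, mR=24/41
obs B: pose=(-2,-5,S) → sL=30/41, sR=3/8, mL=3/16, mR=30/41
sensor matrix S = [[24/41, 24/41], [30/41, 3/8]]; det S = -351/1681
solve [mL_A; mL_B] = S·[w00; w01] and [mR_A; mR_B] = S·[w10; w11]:
  w00 = 0, w01 = 1/2, w10 = 1, w11 = 0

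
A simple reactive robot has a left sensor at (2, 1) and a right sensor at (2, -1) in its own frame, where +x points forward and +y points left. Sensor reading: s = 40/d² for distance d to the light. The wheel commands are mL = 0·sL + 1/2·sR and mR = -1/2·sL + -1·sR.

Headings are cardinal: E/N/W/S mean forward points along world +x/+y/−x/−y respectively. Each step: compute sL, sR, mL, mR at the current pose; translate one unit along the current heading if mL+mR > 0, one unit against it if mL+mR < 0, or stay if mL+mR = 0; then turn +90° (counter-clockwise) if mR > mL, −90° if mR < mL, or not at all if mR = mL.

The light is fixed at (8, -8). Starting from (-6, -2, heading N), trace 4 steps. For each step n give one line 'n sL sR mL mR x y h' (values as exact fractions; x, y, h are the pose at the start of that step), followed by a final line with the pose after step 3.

n=0: pose=(-6,-2,N); sL=40/289, sR=40/233; mL=20/233, mR=-16220/67337; mL+mR=-10440/67337 → advance -1; mR−mL=-22000/67337 → turn -1·90°
n=1: pose=(-6,-3,E); sL=2/9, sR=1/4; mL=1/8, mR=-13/36; mL+mR=-17/72 → advance -1; mR−mL=-35/72 → turn -1·90°
n=2: pose=(-7,-3,S); sL=8/41, sR=8/53; mL=4/53, mR=-540/2173; mL+mR=-376/2173 → advance -1; mR−mL=-704/2173 → turn -1·90°
n=3: pose=(-7,-2,W); sL=20/157, sR=20/169; mL=10/169, mR=-4830/26533; mL+mR=-3260/26533 → advance -1; mR−mL=-6400/26533 → turn -1·90°

0 40/289 40/233 20/233 -16220/67337 -6 -2 N
1 2/9 1/4 1/8 -13/36 -6 -3 E
2 8/41 8/53 4/53 -540/2173 -7 -3 S
3 20/157 20/169 10/169 -4830/26533 -7 -2 W
final -6 -2 N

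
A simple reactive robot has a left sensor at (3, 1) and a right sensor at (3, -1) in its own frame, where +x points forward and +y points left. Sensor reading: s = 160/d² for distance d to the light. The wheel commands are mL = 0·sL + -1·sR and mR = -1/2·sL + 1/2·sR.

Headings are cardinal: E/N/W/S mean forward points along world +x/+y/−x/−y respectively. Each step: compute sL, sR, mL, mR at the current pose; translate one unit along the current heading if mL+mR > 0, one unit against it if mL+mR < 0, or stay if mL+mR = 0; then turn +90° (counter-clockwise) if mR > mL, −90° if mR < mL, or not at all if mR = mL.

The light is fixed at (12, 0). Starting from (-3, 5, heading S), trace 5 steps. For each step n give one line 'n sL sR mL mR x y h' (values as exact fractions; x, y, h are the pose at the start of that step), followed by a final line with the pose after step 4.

0 4/5 8/13 -8/13 -6/65 -3 5 S
1 160/193 160/169 -160/169 1920/32617 -3 6 E
2 16/37 80/153 -80/153 256/5661 -4 6 N
3 160/377 160/397 -160/397 -1600/149669 -4 5 W
4 4/5 8/13 -8/13 -6/65 -3 5 S
final -3 6 E

n=0: pose=(-3,5,S); sL=4/5, sR=8/13; mL=-8/13, mR=-6/65; mL+mR=-46/65 → advance -1; mR−mL=34/65 → turn +1·90°
n=1: pose=(-3,6,E); sL=160/193, sR=160/169; mL=-160/169, mR=1920/32617; mL+mR=-28960/32617 → advance -1; mR−mL=32800/32617 → turn +1·90°
n=2: pose=(-4,6,N); sL=16/37, sR=80/153; mL=-80/153, mR=256/5661; mL+mR=-2704/5661 → advance -1; mR−mL=1072/1887 → turn +1·90°
n=3: pose=(-4,5,W); sL=160/377, sR=160/397; mL=-160/397, mR=-1600/149669; mL+mR=-61920/149669 → advance -1; mR−mL=58720/149669 → turn +1·90°
n=4: pose=(-3,5,S); sL=4/5, sR=8/13; mL=-8/13, mR=-6/65; mL+mR=-46/65 → advance -1; mR−mL=34/65 → turn +1·90°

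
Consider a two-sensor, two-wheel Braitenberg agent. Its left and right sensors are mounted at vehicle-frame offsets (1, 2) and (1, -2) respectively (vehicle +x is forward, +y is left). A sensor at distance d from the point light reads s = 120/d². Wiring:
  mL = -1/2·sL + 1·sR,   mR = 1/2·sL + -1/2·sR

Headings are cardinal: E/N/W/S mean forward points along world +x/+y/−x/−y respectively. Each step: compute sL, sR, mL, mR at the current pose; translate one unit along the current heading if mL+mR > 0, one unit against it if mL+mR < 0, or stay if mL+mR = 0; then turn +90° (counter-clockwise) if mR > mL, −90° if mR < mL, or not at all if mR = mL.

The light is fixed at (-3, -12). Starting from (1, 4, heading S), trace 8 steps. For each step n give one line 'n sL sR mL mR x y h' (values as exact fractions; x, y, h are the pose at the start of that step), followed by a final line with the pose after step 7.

0 40/87 120/229 5860/19923 -640/19923 1 4 S
1 60/89 60/149 870/13261 1800/13261 1 3 W
2 120/221 120/197 14700/43537 -1440/43537 0 3 S
3 30/37 6/13 27/481 84/481 0 2 W
4 24/37 120/169 2412/6253 -192/6253 -1 2 S
5 60/61 60/113 270/6893 1560/6893 -1 1 W
6 40/51 24/29 644/1479 -32/1479 -2 1 S
7 6/5 30/49 3/245 72/245 -2 0 W
final -3 0 S

n=0: pose=(1,4,S); sL=40/87, sR=120/229; mL=5860/19923, mR=-640/19923; mL+mR=60/229 → advance +1; mR−mL=-6500/19923 → turn -1·90°
n=1: pose=(1,3,W); sL=60/89, sR=60/149; mL=870/13261, mR=1800/13261; mL+mR=30/149 → advance +1; mR−mL=930/13261 → turn +1·90°
n=2: pose=(0,3,S); sL=120/221, sR=120/197; mL=14700/43537, mR=-1440/43537; mL+mR=60/197 → advance +1; mR−mL=-16140/43537 → turn -1·90°
n=3: pose=(0,2,W); sL=30/37, sR=6/13; mL=27/481, mR=84/481; mL+mR=3/13 → advance +1; mR−mL=57/481 → turn +1·90°
n=4: pose=(-1,2,S); sL=24/37, sR=120/169; mL=2412/6253, mR=-192/6253; mL+mR=60/169 → advance +1; mR−mL=-2604/6253 → turn -1·90°
n=5: pose=(-1,1,W); sL=60/61, sR=60/113; mL=270/6893, mR=1560/6893; mL+mR=30/113 → advance +1; mR−mL=1290/6893 → turn +1·90°
n=6: pose=(-2,1,S); sL=40/51, sR=24/29; mL=644/1479, mR=-32/1479; mL+mR=12/29 → advance +1; mR−mL=-676/1479 → turn -1·90°
n=7: pose=(-2,0,W); sL=6/5, sR=30/49; mL=3/245, mR=72/245; mL+mR=15/49 → advance +1; mR−mL=69/245 → turn +1·90°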